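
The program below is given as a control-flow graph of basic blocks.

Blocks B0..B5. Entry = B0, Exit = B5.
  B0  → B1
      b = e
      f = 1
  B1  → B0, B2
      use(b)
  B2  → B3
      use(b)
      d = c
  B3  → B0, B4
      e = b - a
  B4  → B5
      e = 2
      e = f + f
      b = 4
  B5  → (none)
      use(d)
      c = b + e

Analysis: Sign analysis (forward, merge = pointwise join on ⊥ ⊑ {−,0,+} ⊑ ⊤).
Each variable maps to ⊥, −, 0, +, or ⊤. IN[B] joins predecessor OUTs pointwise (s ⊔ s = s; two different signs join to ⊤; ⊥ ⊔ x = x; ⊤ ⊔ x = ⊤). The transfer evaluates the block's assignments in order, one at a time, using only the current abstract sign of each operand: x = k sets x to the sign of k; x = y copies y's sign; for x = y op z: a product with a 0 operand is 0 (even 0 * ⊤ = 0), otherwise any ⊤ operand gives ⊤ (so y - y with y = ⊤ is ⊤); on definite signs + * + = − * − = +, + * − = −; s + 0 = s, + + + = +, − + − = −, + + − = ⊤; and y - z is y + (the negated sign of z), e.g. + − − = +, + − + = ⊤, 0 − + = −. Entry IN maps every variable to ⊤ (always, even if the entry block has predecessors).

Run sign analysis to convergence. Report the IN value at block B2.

Answer: {a: ⊤, b: ⊤, c: ⊤, d: ⊤, e: ⊤, f: +}

Working:
Converged values:
  B0: | IN=(all ⊤) | OUT={f:+; rest ⊤}
  B1: | IN={f:+; rest ⊤} | OUT={f:+; rest ⊤}
  B2: | IN={f:+; rest ⊤} | OUT={f:+; rest ⊤}
  B3: | IN={f:+; rest ⊤} | OUT={f:+; rest ⊤}
  B4: | IN={f:+; rest ⊤} | OUT={b:+, e:+, f:+; rest ⊤}
  B5: | IN={b:+, e:+, f:+; rest ⊤} | OUT={b:+, c:+, e:+, f:+; rest ⊤}

Merge at B2: IN[B2] = OUT[B1] = {a: ⊤, b: ⊤, c: ⊤, d: ⊤, e: ⊤, f: +}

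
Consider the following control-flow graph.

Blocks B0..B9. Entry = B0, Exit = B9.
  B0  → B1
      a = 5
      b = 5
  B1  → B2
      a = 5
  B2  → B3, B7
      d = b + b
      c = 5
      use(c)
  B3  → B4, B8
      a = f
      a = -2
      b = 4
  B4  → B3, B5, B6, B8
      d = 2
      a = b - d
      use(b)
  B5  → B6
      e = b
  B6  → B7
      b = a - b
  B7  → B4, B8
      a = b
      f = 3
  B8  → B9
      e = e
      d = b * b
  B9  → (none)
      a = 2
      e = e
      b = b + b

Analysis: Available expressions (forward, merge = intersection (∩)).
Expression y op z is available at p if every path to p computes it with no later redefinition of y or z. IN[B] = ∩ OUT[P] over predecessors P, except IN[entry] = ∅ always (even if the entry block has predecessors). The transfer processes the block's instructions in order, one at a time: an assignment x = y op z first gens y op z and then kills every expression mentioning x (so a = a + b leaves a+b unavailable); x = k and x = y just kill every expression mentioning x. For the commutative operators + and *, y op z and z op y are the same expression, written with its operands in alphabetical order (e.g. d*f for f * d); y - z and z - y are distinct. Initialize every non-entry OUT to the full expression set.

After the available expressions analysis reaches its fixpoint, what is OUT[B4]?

Answer: {b-d}

Working:
Fixpoint table:
  B0:   IN={}   OUT={}
  B1:   IN={}   OUT={}
  B2:   IN={}   OUT={b+b}
  B3:   IN={}   OUT={}
  B4:   IN={}   OUT={b-d}
  B5:   IN={b-d}   OUT={b-d}
  B6:   IN={b-d}   OUT={}
  B7:   IN={}   OUT={}
  B8:   IN={}   OUT={b*b}
  B9:   IN={b*b}   OUT={}

Merge at B4: IN[B4] = OUT[B3] ∩ OUT[B7] = {}
Applying B4's transfer function to that IN value gives OUT[B4] (row B4 above).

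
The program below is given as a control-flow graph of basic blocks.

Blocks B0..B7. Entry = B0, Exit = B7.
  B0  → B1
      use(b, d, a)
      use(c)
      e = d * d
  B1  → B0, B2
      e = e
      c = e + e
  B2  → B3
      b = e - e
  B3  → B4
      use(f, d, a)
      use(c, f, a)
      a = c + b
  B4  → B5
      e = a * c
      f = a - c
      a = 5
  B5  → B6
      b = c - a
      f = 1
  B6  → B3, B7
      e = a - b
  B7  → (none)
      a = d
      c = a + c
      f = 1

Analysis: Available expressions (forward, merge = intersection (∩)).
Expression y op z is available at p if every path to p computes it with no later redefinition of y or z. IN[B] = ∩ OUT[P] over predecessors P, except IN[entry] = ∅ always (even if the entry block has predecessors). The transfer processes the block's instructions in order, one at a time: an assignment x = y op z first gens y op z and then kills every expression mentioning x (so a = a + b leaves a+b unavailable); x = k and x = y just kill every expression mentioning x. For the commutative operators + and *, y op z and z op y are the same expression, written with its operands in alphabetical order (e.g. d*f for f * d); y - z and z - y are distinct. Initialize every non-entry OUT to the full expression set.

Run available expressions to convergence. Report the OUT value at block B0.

Fixpoint table:
  B0: | IN={} | OUT={d*d}
  B1: | IN={d*d} | OUT={d*d, e+e}
  B2: | IN={d*d, e+e} | OUT={d*d, e+e, e-e}
  B3: | IN={d*d} | OUT={b+c, d*d}
  B4: | IN={b+c, d*d} | OUT={b+c, d*d}
  B5: | IN={b+c, d*d} | OUT={c-a, d*d}
  B6: | IN={c-a, d*d} | OUT={a-b, c-a, d*d}
  B7: | IN={a-b, c-a, d*d} | OUT={d*d}

Merge at B0 (entry node, so the boundary value {} is joined with the incoming edge(s)): IN[B0] = {} ∩ OUT[B1] = {}
Applying B0's transfer function to that IN value gives OUT[B0] (row B0 above).

Answer: {d*d}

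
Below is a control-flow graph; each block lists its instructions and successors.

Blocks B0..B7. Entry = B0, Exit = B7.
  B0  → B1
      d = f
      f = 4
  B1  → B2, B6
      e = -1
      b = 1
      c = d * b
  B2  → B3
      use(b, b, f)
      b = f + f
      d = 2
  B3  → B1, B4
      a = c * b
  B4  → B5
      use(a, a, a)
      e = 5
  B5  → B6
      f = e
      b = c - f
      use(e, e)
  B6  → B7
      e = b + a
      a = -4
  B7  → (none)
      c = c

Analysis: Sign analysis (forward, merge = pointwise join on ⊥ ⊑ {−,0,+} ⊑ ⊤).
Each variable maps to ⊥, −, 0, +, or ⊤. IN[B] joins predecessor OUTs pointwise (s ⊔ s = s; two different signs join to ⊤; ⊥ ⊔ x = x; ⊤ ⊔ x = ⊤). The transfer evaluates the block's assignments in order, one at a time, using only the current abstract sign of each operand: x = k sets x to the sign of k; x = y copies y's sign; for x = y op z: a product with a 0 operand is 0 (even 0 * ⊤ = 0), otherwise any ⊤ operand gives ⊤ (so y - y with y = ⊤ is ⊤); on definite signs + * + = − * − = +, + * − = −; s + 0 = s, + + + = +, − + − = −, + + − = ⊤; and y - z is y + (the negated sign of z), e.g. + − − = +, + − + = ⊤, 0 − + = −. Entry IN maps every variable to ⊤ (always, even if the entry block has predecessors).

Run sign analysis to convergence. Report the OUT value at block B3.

Answer: {a: ⊤, b: +, c: ⊤, d: +, e: -, f: +}

Working:
Converged values:
  B0: | IN=(all ⊤) | OUT={f:+; rest ⊤}
  B1: | IN={f:+; rest ⊤} | OUT={b:+, e:-, f:+; rest ⊤}
  B2: | IN={b:+, e:-, f:+; rest ⊤} | OUT={b:+, d:+, e:-, f:+; rest ⊤}
  B3: | IN={b:+, d:+, e:-, f:+; rest ⊤} | OUT={b:+, d:+, e:-, f:+; rest ⊤}
  B4: | IN={b:+, d:+, e:-, f:+; rest ⊤} | OUT={b:+, d:+, e:+, f:+; rest ⊤}
  B5: | IN={b:+, d:+, e:+, f:+; rest ⊤} | OUT={d:+, e:+, f:+; rest ⊤}
  B6: | IN={f:+; rest ⊤} | OUT={a:-, f:+; rest ⊤}
  B7: | IN={a:-, f:+; rest ⊤} | OUT={a:-, f:+; rest ⊤}

Merge at B3: IN[B3] = OUT[B2] = {a: ⊤, b: +, c: ⊤, d: +, e: -, f: +}
Applying B3's transfer function to that IN value gives OUT[B3] (row B3 above).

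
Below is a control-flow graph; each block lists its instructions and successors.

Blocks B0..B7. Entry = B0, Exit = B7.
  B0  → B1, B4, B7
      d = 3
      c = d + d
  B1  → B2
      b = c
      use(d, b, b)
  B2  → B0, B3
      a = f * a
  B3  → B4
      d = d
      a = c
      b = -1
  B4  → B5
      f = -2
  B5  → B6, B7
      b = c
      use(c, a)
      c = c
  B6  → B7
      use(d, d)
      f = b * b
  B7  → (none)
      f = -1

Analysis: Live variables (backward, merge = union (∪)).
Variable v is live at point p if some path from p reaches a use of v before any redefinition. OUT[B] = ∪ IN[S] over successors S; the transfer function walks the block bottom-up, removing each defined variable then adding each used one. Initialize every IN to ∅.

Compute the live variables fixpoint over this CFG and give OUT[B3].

Answer: {a, c, d}

Working:
Fixpoint table:
  B0:  IN={a, f}  OUT={a, c, d, f}
  B1:  IN={a, c, d, f}  OUT={a, c, d, f}
  B2:  IN={a, c, d, f}  OUT={a, c, d, f}
  B3:  IN={c, d}  OUT={a, c, d}
  B4:  IN={a, c, d}  OUT={a, c, d}
  B5:  IN={a, c, d}  OUT={b, d}
  B6:  IN={b, d}  OUT={}
  B7:  IN={}  OUT={}

Merge at B3: OUT[B3] = IN[B4] = {a, c, d}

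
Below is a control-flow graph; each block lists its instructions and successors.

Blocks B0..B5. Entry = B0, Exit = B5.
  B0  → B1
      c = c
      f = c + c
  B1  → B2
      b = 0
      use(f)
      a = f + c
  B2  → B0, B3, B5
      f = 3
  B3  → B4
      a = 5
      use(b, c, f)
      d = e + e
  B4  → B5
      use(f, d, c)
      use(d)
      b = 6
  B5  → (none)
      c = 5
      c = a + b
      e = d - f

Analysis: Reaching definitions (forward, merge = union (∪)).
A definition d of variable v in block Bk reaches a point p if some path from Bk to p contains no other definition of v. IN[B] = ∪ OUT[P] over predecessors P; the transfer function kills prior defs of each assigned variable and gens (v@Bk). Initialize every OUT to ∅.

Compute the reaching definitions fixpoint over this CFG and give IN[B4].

Answer: {a@B3, b@B1, c@B0, d@B3, f@B2}

Trace:
Converged values:
  B0: | IN={a@B1, b@B1, c@B0, f@B2} | OUT={a@B1, b@B1, c@B0, f@B0}
  B1: | IN={a@B1, b@B1, c@B0, f@B0} | OUT={a@B1, b@B1, c@B0, f@B0}
  B2: | IN={a@B1, b@B1, c@B0, f@B0} | OUT={a@B1, b@B1, c@B0, f@B2}
  B3: | IN={a@B1, b@B1, c@B0, f@B2} | OUT={a@B3, b@B1, c@B0, d@B3, f@B2}
  B4: | IN={a@B3, b@B1, c@B0, d@B3, f@B2} | OUT={a@B3, b@B4, c@B0, d@B3, f@B2}
  B5: | IN={a@B1, a@B3, b@B1, b@B4, c@B0, d@B3, f@B2} | OUT={a@B1, a@B3, b@B1, b@B4, c@B5, d@B3, e@B5, f@B2}

Merge at B4: IN[B4] = OUT[B3] = {a@B3, b@B1, c@B0, d@B3, f@B2}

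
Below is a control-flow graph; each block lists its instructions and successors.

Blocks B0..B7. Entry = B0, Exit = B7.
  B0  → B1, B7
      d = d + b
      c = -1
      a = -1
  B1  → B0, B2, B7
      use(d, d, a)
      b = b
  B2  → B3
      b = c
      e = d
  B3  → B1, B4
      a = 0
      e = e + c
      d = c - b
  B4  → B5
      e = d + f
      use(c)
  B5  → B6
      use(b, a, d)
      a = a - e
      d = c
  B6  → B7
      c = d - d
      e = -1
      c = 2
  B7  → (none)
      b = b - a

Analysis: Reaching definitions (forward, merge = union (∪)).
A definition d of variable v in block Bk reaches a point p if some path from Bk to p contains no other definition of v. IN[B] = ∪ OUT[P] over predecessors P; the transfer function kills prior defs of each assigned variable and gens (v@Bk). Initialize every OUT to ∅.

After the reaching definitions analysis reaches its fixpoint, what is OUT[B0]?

Per-block solution:
  B0: | IN={a@B0, a@B3, b@B1, c@B0, d@B0, d@B3, e@B3} | OUT={a@B0, b@B1, c@B0, d@B0, e@B3}
  B1: | IN={a@B0, a@B3, b@B1, b@B2, c@B0, d@B0, d@B3, e@B3} | OUT={a@B0, a@B3, b@B1, c@B0, d@B0, d@B3, e@B3}
  B2: | IN={a@B0, a@B3, b@B1, c@B0, d@B0, d@B3, e@B3} | OUT={a@B0, a@B3, b@B2, c@B0, d@B0, d@B3, e@B2}
  B3: | IN={a@B0, a@B3, b@B2, c@B0, d@B0, d@B3, e@B2} | OUT={a@B3, b@B2, c@B0, d@B3, e@B3}
  B4: | IN={a@B3, b@B2, c@B0, d@B3, e@B3} | OUT={a@B3, b@B2, c@B0, d@B3, e@B4}
  B5: | IN={a@B3, b@B2, c@B0, d@B3, e@B4} | OUT={a@B5, b@B2, c@B0, d@B5, e@B4}
  B6: | IN={a@B5, b@B2, c@B0, d@B5, e@B4} | OUT={a@B5, b@B2, c@B6, d@B5, e@B6}
  B7: | IN={a@B0, a@B3, a@B5, b@B1, b@B2, c@B0, c@B6, d@B0, d@B3, d@B5, e@B3, e@B6} | OUT={a@B0, a@B3, a@B5, b@B7, c@B0, c@B6, d@B0, d@B3, d@B5, e@B3, e@B6}

Merge at B0 (entry node, so the boundary value {} is joined with the incoming edge(s)): IN[B0] = {} ⊔ OUT[B1] = {a@B0, a@B3, b@B1, c@B0, d@B0, d@B3, e@B3}
Applying B0's transfer function to that IN value gives OUT[B0] (row B0 above).

Answer: {a@B0, b@B1, c@B0, d@B0, e@B3}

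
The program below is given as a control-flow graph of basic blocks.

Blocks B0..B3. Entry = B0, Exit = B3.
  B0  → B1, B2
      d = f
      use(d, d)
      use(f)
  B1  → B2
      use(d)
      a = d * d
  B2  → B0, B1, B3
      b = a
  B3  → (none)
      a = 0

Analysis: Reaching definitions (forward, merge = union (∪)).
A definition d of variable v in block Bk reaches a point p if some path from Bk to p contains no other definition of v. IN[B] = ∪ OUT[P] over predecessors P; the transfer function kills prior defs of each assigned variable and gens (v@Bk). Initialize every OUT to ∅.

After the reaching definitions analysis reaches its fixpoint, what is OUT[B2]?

Converged values:
  B0:  IN={a@B1, b@B2, d@B0}  OUT={a@B1, b@B2, d@B0}
  B1:  IN={a@B1, b@B2, d@B0}  OUT={a@B1, b@B2, d@B0}
  B2:  IN={a@B1, b@B2, d@B0}  OUT={a@B1, b@B2, d@B0}
  B3:  IN={a@B1, b@B2, d@B0}  OUT={a@B3, b@B2, d@B0}

Merge at B2: IN[B2] = OUT[B0] ⊔ OUT[B1] = {a@B1, b@B2, d@B0}
Applying B2's transfer function to that IN value gives OUT[B2] (row B2 above).

Answer: {a@B1, b@B2, d@B0}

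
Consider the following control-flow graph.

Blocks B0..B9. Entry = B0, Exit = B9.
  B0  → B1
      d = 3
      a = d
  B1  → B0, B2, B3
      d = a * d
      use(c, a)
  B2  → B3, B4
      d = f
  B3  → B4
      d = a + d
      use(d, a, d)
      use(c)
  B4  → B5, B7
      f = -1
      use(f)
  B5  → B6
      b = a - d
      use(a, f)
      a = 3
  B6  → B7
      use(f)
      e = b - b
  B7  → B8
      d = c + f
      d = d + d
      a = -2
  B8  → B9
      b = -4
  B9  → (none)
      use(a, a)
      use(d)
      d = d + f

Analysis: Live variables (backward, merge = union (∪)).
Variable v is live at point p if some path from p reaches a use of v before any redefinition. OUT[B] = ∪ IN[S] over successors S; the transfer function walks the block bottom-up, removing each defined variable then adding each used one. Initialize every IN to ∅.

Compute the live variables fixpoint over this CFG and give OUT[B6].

Converged values:
  B0: | IN={c, f} | OUT={a, c, d, f}
  B1: | IN={a, c, d, f} | OUT={a, c, d, f}
  B2: | IN={a, c, f} | OUT={a, c, d}
  B3: | IN={a, c, d} | OUT={a, c, d}
  B4: | IN={a, c, d} | OUT={a, c, d, f}
  B5: | IN={a, c, d, f} | OUT={b, c, f}
  B6: | IN={b, c, f} | OUT={c, f}
  B7: | IN={c, f} | OUT={a, d, f}
  B8: | IN={a, d, f} | OUT={a, d, f}
  B9: | IN={a, d, f} | OUT={}

Merge at B6: OUT[B6] = IN[B7] = {c, f}

Answer: {c, f}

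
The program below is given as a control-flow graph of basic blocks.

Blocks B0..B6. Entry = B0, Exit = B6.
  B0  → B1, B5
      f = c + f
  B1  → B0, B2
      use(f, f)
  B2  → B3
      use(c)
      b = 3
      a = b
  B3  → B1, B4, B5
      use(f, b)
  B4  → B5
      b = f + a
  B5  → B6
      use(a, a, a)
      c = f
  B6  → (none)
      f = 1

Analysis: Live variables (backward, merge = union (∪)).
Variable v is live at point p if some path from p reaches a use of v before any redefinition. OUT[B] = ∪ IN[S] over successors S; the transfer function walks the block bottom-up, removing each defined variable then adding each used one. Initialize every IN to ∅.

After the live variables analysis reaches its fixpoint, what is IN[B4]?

Per-block solution:
  B0: | IN={a, c, f} | OUT={a, c, f}
  B1: | IN={a, c, f} | OUT={a, c, f}
  B2: | IN={c, f} | OUT={a, b, c, f}
  B3: | IN={a, b, c, f} | OUT={a, c, f}
  B4: | IN={a, f} | OUT={a, f}
  B5: | IN={a, f} | OUT={}
  B6: | IN={} | OUT={}

Merge at B4: OUT[B4] = IN[B5] = {a, f}
Applying B4's transfer function to that OUT value gives IN[B4] (row B4 above).

Answer: {a, f}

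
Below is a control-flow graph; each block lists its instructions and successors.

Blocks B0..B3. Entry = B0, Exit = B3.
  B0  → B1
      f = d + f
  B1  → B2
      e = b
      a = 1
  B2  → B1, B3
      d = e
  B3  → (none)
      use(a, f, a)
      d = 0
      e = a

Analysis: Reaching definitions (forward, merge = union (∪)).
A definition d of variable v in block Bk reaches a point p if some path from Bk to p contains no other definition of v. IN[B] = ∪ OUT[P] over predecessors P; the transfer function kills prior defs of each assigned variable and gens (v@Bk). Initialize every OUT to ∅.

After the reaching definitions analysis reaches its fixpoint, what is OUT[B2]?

Converged values:
  B0:   IN={}   OUT={f@B0}
  B1:   IN={a@B1, d@B2, e@B1, f@B0}   OUT={a@B1, d@B2, e@B1, f@B0}
  B2:   IN={a@B1, d@B2, e@B1, f@B0}   OUT={a@B1, d@B2, e@B1, f@B0}
  B3:   IN={a@B1, d@B2, e@B1, f@B0}   OUT={a@B1, d@B3, e@B3, f@B0}

Merge at B2: IN[B2] = OUT[B1] = {a@B1, d@B2, e@B1, f@B0}
Applying B2's transfer function to that IN value gives OUT[B2] (row B2 above).

Answer: {a@B1, d@B2, e@B1, f@B0}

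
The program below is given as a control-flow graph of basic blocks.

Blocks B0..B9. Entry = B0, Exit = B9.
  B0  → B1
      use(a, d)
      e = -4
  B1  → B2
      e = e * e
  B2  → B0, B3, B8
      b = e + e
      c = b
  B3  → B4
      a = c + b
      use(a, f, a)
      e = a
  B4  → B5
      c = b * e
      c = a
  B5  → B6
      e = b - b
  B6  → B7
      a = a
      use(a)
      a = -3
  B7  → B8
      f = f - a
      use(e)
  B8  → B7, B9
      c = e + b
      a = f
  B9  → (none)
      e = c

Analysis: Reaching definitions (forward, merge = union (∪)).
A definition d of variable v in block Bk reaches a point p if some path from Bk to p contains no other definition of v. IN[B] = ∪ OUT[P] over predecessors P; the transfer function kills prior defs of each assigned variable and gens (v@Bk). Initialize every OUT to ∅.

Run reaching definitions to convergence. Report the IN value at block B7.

Answer: {a@B6, a@B8, b@B2, c@B4, c@B8, e@B1, e@B5, f@B7}

Working:
Fixpoint table:
  B0: | IN={b@B2, c@B2, e@B1} | OUT={b@B2, c@B2, e@B0}
  B1: | IN={b@B2, c@B2, e@B0} | OUT={b@B2, c@B2, e@B1}
  B2: | IN={b@B2, c@B2, e@B1} | OUT={b@B2, c@B2, e@B1}
  B3: | IN={b@B2, c@B2, e@B1} | OUT={a@B3, b@B2, c@B2, e@B3}
  B4: | IN={a@B3, b@B2, c@B2, e@B3} | OUT={a@B3, b@B2, c@B4, e@B3}
  B5: | IN={a@B3, b@B2, c@B4, e@B3} | OUT={a@B3, b@B2, c@B4, e@B5}
  B6: | IN={a@B3, b@B2, c@B4, e@B5} | OUT={a@B6, b@B2, c@B4, e@B5}
  B7: | IN={a@B6, a@B8, b@B2, c@B4, c@B8, e@B1, e@B5, f@B7} | OUT={a@B6, a@B8, b@B2, c@B4, c@B8, e@B1, e@B5, f@B7}
  B8: | IN={a@B6, a@B8, b@B2, c@B2, c@B4, c@B8, e@B1, e@B5, f@B7} | OUT={a@B8, b@B2, c@B8, e@B1, e@B5, f@B7}
  B9: | IN={a@B8, b@B2, c@B8, e@B1, e@B5, f@B7} | OUT={a@B8, b@B2, c@B8, e@B9, f@B7}

Merge at B7: IN[B7] = OUT[B6] ⊔ OUT[B8] = {a@B6, a@B8, b@B2, c@B4, c@B8, e@B1, e@B5, f@B7}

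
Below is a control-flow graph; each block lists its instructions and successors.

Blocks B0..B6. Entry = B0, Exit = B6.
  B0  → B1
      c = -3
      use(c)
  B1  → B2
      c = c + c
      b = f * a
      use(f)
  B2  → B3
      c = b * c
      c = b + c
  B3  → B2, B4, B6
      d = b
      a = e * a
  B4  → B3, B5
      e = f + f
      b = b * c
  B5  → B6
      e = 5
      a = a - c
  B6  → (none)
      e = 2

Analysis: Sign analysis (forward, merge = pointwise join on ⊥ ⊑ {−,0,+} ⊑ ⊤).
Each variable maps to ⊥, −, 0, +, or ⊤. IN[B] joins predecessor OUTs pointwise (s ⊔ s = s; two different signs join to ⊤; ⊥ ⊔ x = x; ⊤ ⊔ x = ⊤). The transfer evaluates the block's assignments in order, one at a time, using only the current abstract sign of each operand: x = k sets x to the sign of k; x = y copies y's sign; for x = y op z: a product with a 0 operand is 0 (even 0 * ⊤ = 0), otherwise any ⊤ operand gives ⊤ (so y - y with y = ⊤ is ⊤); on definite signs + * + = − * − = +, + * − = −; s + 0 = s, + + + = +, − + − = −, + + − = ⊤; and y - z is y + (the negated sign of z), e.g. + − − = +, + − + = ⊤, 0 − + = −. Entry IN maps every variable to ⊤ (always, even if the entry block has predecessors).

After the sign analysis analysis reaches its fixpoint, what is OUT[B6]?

Answer: {a: ⊤, b: ⊤, c: ⊤, d: ⊤, e: +, f: ⊤}

Derivation:
Per-block solution:
  B0:  IN=(all ⊤)  OUT={c:-; rest ⊤}
  B1:  IN={c:-; rest ⊤}  OUT={c:-; rest ⊤}
  B2:  IN=(all ⊤)  OUT=(all ⊤)
  B3:  IN=(all ⊤)  OUT=(all ⊤)
  B4:  IN=(all ⊤)  OUT=(all ⊤)
  B5:  IN=(all ⊤)  OUT={e:+; rest ⊤}
  B6:  IN=(all ⊤)  OUT={e:+; rest ⊤}

Merge at B6: IN[B6] = OUT[B3] ⊔ OUT[B5] = {a: ⊤, b: ⊤, c: ⊤, d: ⊤, e: ⊤, f: ⊤}
Applying B6's transfer function to that IN value gives OUT[B6] (row B6 above).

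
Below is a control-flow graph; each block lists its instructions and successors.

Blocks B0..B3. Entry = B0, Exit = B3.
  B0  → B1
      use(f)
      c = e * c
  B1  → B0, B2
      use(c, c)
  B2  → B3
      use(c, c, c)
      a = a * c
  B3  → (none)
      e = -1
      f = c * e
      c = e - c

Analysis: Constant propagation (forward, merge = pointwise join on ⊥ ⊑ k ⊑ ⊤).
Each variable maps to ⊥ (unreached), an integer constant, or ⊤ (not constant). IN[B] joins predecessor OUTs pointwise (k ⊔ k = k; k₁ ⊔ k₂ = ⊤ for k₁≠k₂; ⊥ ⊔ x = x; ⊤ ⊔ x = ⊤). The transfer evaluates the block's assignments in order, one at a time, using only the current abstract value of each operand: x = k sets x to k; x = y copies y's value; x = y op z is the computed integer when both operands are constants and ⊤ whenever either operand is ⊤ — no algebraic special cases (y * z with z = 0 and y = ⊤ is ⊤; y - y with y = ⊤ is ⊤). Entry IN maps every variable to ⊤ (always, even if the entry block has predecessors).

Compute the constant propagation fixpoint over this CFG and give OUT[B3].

Answer: {a: ⊤, b: ⊤, c: ⊤, d: ⊤, e: -1, f: ⊤}

Derivation:
Converged values:
  B0: | IN=(all ⊤) | OUT=(all ⊤)
  B1: | IN=(all ⊤) | OUT=(all ⊤)
  B2: | IN=(all ⊤) | OUT=(all ⊤)
  B3: | IN=(all ⊤) | OUT={e:-1; rest ⊤}

Merge at B3: IN[B3] = OUT[B2] = {a: ⊤, b: ⊤, c: ⊤, d: ⊤, e: ⊤, f: ⊤}
Applying B3's transfer function to that IN value gives OUT[B3] (row B3 above).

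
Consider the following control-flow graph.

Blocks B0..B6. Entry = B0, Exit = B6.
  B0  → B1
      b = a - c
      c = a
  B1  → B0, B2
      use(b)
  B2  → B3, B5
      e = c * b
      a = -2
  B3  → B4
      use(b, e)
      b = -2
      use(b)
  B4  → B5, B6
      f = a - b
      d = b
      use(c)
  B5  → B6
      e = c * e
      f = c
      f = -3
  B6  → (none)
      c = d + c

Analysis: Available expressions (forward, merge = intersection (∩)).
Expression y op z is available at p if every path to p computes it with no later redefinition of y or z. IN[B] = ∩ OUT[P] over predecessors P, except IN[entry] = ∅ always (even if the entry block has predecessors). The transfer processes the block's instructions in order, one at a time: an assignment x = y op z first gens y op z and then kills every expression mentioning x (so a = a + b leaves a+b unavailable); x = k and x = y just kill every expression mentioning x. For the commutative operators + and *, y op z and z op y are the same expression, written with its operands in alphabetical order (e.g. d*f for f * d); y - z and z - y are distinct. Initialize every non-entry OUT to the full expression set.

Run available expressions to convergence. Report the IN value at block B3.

Per-block solution:
  B0:   IN={}   OUT={}
  B1:   IN={}   OUT={}
  B2:   IN={}   OUT={b*c}
  B3:   IN={b*c}   OUT={}
  B4:   IN={}   OUT={a-b}
  B5:   IN={}   OUT={}
  B6:   IN={}   OUT={}

Merge at B3: IN[B3] = OUT[B2] = {b*c}

Answer: {b*c}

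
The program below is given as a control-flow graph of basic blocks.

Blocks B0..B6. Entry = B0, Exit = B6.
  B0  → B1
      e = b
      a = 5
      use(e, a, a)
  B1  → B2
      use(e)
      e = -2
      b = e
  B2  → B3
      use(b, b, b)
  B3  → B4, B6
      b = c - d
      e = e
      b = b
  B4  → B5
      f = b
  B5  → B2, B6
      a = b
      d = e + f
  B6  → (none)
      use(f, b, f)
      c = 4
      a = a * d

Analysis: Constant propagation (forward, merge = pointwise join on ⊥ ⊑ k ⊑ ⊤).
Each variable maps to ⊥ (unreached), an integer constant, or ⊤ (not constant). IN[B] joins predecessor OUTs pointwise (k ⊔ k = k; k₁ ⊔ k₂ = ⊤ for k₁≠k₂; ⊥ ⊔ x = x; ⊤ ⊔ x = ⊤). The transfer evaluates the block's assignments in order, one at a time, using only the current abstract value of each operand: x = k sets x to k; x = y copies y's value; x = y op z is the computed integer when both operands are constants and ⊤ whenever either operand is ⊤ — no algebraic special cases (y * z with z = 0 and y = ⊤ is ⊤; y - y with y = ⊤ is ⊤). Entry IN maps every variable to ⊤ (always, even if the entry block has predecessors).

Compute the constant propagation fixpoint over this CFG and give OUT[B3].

Fixpoint table:
  B0:  IN=(all ⊤)  OUT={a:5; rest ⊤}
  B1:  IN={a:5; rest ⊤}  OUT={a:5, b:-2, e:-2; rest ⊤}
  B2:  IN={e:-2; rest ⊤}  OUT={e:-2; rest ⊤}
  B3:  IN={e:-2; rest ⊤}  OUT={e:-2; rest ⊤}
  B4:  IN={e:-2; rest ⊤}  OUT={e:-2; rest ⊤}
  B5:  IN={e:-2; rest ⊤}  OUT={e:-2; rest ⊤}
  B6:  IN={e:-2; rest ⊤}  OUT={c:4, e:-2; rest ⊤}

Merge at B3: IN[B3] = OUT[B2] = {a: ⊤, b: ⊤, c: ⊤, d: ⊤, e: -2, f: ⊤}
Applying B3's transfer function to that IN value gives OUT[B3] (row B3 above).

Answer: {a: ⊤, b: ⊤, c: ⊤, d: ⊤, e: -2, f: ⊤}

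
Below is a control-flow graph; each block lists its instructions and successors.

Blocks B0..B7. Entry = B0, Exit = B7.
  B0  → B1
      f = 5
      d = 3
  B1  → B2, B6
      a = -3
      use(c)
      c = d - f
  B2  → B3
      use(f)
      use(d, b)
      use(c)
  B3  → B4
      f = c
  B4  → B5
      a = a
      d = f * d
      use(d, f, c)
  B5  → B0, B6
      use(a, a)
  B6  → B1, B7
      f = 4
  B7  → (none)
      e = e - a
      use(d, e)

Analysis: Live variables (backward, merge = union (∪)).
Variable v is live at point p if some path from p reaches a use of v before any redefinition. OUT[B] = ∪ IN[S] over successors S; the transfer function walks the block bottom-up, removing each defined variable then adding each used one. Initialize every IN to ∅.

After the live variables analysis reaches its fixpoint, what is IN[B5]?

Per-block solution:
  B0:  IN={b, c, e}  OUT={b, c, d, e, f}
  B1:  IN={b, c, d, e, f}  OUT={a, b, c, d, e, f}
  B2:  IN={a, b, c, d, e, f}  OUT={a, b, c, d, e}
  B3:  IN={a, b, c, d, e}  OUT={a, b, c, d, e, f}
  B4:  IN={a, b, c, d, e, f}  OUT={a, b, c, d, e}
  B5:  IN={a, b, c, d, e}  OUT={a, b, c, d, e}
  B6:  IN={a, b, c, d, e}  OUT={a, b, c, d, e, f}
  B7:  IN={a, d, e}  OUT={}

Merge at B5: OUT[B5] = IN[B0] ⊔ IN[B6] = {a, b, c, d, e}
Applying B5's transfer function to that OUT value gives IN[B5] (row B5 above).

Answer: {a, b, c, d, e}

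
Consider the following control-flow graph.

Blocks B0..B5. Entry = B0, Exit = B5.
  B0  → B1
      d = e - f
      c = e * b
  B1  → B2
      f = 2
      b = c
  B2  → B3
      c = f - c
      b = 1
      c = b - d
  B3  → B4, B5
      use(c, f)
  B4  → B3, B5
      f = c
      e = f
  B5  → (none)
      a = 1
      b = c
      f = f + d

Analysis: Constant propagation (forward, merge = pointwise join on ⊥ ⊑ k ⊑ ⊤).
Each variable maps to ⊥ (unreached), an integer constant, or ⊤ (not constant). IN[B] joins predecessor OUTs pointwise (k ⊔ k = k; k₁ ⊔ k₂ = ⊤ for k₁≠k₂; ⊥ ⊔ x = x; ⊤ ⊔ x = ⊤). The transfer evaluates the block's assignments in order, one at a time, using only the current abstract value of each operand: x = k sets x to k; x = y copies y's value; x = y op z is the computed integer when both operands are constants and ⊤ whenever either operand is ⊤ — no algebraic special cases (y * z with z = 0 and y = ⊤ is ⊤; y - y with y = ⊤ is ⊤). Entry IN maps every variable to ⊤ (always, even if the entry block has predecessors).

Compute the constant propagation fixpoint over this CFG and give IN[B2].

Answer: {a: ⊤, b: ⊤, c: ⊤, d: ⊤, e: ⊤, f: 2}

Working:
Converged values:
  B0:  IN=(all ⊤)  OUT=(all ⊤)
  B1:  IN=(all ⊤)  OUT={f:2; rest ⊤}
  B2:  IN={f:2; rest ⊤}  OUT={b:1, f:2; rest ⊤}
  B3:  IN={b:1; rest ⊤}  OUT={b:1; rest ⊤}
  B4:  IN={b:1; rest ⊤}  OUT={b:1; rest ⊤}
  B5:  IN={b:1; rest ⊤}  OUT={a:1; rest ⊤}

Merge at B2: IN[B2] = OUT[B1] = {a: ⊤, b: ⊤, c: ⊤, d: ⊤, e: ⊤, f: 2}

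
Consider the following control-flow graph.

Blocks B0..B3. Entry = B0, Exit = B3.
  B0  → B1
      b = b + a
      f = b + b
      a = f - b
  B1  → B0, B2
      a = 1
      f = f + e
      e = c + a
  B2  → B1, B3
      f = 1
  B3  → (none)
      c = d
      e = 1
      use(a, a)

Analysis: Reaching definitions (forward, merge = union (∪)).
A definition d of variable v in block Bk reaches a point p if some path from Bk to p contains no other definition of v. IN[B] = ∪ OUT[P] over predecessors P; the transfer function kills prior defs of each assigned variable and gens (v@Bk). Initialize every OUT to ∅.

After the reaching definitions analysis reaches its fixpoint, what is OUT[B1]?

Answer: {a@B1, b@B0, e@B1, f@B1}

Trace:
Converged values:
  B0:   IN={a@B1, b@B0, e@B1, f@B1}   OUT={a@B0, b@B0, e@B1, f@B0}
  B1:   IN={a@B0, a@B1, b@B0, e@B1, f@B0, f@B2}   OUT={a@B1, b@B0, e@B1, f@B1}
  B2:   IN={a@B1, b@B0, e@B1, f@B1}   OUT={a@B1, b@B0, e@B1, f@B2}
  B3:   IN={a@B1, b@B0, e@B1, f@B2}   OUT={a@B1, b@B0, c@B3, e@B3, f@B2}

Merge at B1: IN[B1] = OUT[B0] ⊔ OUT[B2] = {a@B0, a@B1, b@B0, e@B1, f@B0, f@B2}
Applying B1's transfer function to that IN value gives OUT[B1] (row B1 above).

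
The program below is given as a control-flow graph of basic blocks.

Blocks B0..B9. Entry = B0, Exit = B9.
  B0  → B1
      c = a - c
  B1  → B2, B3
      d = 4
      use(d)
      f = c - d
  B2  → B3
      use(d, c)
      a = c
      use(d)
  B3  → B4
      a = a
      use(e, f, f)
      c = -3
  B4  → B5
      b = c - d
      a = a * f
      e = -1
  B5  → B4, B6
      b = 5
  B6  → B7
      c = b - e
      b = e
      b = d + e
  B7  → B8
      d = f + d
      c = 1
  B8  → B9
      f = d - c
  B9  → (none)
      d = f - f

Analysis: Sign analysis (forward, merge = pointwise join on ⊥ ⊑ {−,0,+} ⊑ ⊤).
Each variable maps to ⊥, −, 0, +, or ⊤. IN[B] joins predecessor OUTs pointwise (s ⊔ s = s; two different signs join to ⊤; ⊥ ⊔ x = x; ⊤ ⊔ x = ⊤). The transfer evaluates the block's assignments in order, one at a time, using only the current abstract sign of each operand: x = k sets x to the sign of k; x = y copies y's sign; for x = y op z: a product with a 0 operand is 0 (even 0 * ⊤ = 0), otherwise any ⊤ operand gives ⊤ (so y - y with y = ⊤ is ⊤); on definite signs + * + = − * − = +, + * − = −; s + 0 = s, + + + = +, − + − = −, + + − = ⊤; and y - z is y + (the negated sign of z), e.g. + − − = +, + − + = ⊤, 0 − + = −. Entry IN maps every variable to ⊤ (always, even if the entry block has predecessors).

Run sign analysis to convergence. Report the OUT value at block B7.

Answer: {a: ⊤, b: ⊤, c: +, d: ⊤, e: -, f: ⊤}

Working:
Converged values:
  B0: | IN=(all ⊤) | OUT=(all ⊤)
  B1: | IN=(all ⊤) | OUT={d:+; rest ⊤}
  B2: | IN={d:+; rest ⊤} | OUT={d:+; rest ⊤}
  B3: | IN={d:+; rest ⊤} | OUT={c:-, d:+; rest ⊤}
  B4: | IN={c:-, d:+; rest ⊤} | OUT={b:-, c:-, d:+, e:-; rest ⊤}
  B5: | IN={b:-, c:-, d:+, e:-; rest ⊤} | OUT={b:+, c:-, d:+, e:-; rest ⊤}
  B6: | IN={b:+, c:-, d:+, e:-; rest ⊤} | OUT={c:+, d:+, e:-; rest ⊤}
  B7: | IN={c:+, d:+, e:-; rest ⊤} | OUT={c:+, e:-; rest ⊤}
  B8: | IN={c:+, e:-; rest ⊤} | OUT={c:+, e:-; rest ⊤}
  B9: | IN={c:+, e:-; rest ⊤} | OUT={c:+, e:-; rest ⊤}

Merge at B7: IN[B7] = OUT[B6] = {a: ⊤, b: ⊤, c: +, d: +, e: -, f: ⊤}
Applying B7's transfer function to that IN value gives OUT[B7] (row B7 above).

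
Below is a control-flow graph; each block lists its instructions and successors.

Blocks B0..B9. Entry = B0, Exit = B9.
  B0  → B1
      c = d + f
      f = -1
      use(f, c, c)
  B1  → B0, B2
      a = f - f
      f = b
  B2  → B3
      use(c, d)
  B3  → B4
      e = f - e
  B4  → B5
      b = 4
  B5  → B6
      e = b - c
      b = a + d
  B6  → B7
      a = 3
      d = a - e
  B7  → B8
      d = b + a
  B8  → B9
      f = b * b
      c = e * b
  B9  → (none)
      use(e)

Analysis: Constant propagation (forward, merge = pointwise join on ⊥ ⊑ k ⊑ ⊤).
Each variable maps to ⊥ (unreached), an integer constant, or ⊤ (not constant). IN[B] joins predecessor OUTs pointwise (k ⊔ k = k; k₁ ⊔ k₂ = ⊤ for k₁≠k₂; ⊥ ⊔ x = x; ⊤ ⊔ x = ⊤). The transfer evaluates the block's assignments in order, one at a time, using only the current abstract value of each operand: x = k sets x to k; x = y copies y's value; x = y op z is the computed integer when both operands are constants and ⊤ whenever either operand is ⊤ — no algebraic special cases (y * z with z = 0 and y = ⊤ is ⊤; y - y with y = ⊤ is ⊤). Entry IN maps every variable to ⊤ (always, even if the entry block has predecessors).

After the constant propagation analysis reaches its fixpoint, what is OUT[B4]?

Answer: {a: 0, b: 4, c: ⊤, d: ⊤, e: ⊤, f: ⊤}

Derivation:
Per-block solution:
  B0:   IN=(all ⊤)   OUT={f:-1; rest ⊤}
  B1:   IN={f:-1; rest ⊤}   OUT={a:0; rest ⊤}
  B2:   IN={a:0; rest ⊤}   OUT={a:0; rest ⊤}
  B3:   IN={a:0; rest ⊤}   OUT={a:0; rest ⊤}
  B4:   IN={a:0; rest ⊤}   OUT={a:0, b:4; rest ⊤}
  B5:   IN={a:0, b:4; rest ⊤}   OUT={a:0; rest ⊤}
  B6:   IN={a:0; rest ⊤}   OUT={a:3; rest ⊤}
  B7:   IN={a:3; rest ⊤}   OUT={a:3; rest ⊤}
  B8:   IN={a:3; rest ⊤}   OUT={a:3; rest ⊤}
  B9:   IN={a:3; rest ⊤}   OUT={a:3; rest ⊤}

Merge at B4: IN[B4] = OUT[B3] = {a: 0, b: ⊤, c: ⊤, d: ⊤, e: ⊤, f: ⊤}
Applying B4's transfer function to that IN value gives OUT[B4] (row B4 above).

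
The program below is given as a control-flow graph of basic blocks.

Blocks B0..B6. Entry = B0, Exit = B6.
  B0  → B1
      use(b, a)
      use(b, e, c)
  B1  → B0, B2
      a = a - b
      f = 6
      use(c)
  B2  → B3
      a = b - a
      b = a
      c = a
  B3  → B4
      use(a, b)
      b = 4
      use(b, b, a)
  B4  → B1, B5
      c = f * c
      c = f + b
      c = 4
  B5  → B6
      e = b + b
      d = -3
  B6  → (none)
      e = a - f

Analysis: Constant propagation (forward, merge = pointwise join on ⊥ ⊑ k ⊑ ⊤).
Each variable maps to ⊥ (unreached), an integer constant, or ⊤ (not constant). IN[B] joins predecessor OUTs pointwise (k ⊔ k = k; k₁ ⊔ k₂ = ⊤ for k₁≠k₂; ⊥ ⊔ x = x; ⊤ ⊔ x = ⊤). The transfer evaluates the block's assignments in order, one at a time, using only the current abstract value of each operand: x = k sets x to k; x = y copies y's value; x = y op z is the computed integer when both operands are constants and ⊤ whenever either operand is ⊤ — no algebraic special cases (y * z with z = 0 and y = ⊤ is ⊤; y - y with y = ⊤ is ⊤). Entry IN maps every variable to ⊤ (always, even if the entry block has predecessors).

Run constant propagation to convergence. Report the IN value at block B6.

Answer: {a: ⊤, b: 4, c: 4, d: -3, e: 8, f: 6}

Working:
Per-block solution:
  B0:   IN=(all ⊤)   OUT=(all ⊤)
  B1:   IN=(all ⊤)   OUT={f:6; rest ⊤}
  B2:   IN={f:6; rest ⊤}   OUT={f:6; rest ⊤}
  B3:   IN={f:6; rest ⊤}   OUT={b:4, f:6; rest ⊤}
  B4:   IN={b:4, f:6; rest ⊤}   OUT={b:4, c:4, f:6; rest ⊤}
  B5:   IN={b:4, c:4, f:6; rest ⊤}   OUT={b:4, c:4, d:-3, e:8, f:6; rest ⊤}
  B6:   IN={b:4, c:4, d:-3, e:8, f:6; rest ⊤}   OUT={b:4, c:4, d:-3, f:6; rest ⊤}

Merge at B6: IN[B6] = OUT[B5] = {a: ⊤, b: 4, c: 4, d: -3, e: 8, f: 6}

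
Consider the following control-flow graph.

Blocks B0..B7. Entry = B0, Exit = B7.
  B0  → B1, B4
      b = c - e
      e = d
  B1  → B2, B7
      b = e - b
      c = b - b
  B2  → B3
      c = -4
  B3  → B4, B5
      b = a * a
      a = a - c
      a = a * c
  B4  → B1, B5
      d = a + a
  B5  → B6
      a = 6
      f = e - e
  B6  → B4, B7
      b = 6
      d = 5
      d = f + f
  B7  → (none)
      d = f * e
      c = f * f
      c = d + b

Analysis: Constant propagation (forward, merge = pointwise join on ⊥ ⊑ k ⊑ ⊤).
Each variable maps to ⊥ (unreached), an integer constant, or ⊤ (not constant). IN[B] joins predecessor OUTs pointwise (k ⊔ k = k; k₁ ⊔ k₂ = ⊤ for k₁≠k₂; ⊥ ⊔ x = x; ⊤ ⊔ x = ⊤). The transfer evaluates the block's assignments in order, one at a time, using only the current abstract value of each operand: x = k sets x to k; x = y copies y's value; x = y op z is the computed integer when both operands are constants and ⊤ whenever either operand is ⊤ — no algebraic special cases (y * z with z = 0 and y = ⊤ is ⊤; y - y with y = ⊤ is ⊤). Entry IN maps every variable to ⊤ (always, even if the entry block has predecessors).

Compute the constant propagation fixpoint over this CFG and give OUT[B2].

Answer: {a: ⊤, b: ⊤, c: -4, d: ⊤, e: ⊤, f: ⊤}

Working:
Converged values:
  B0:   IN=(all ⊤)   OUT=(all ⊤)
  B1:   IN=(all ⊤)   OUT=(all ⊤)
  B2:   IN=(all ⊤)   OUT={c:-4; rest ⊤}
  B3:   IN={c:-4; rest ⊤}   OUT={c:-4; rest ⊤}
  B4:   IN=(all ⊤)   OUT=(all ⊤)
  B5:   IN=(all ⊤)   OUT={a:6; rest ⊤}
  B6:   IN={a:6; rest ⊤}   OUT={a:6, b:6; rest ⊤}
  B7:   IN=(all ⊤)   OUT=(all ⊤)

Merge at B2: IN[B2] = OUT[B1] = {a: ⊤, b: ⊤, c: ⊤, d: ⊤, e: ⊤, f: ⊤}
Applying B2's transfer function to that IN value gives OUT[B2] (row B2 above).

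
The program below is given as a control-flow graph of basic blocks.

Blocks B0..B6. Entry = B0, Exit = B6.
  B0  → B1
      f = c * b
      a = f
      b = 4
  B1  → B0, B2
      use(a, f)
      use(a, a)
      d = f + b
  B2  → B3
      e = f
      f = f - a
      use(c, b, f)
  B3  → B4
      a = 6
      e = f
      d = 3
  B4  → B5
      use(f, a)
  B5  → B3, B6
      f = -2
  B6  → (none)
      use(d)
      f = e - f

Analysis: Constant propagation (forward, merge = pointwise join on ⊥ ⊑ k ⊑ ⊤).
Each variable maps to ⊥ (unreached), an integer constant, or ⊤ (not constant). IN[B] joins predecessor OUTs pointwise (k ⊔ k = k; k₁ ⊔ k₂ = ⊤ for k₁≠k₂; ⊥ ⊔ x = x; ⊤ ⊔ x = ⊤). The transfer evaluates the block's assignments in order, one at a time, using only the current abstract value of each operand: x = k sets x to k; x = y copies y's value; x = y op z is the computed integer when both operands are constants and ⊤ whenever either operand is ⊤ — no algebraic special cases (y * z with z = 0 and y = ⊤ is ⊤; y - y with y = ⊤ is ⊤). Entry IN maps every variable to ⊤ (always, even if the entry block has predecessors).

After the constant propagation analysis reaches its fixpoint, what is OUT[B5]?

Answer: {a: 6, b: 4, c: ⊤, d: 3, e: ⊤, f: -2}

Derivation:
Converged values:
  B0:   IN=(all ⊤)   OUT={b:4; rest ⊤}
  B1:   IN={b:4; rest ⊤}   OUT={b:4; rest ⊤}
  B2:   IN={b:4; rest ⊤}   OUT={b:4; rest ⊤}
  B3:   IN={b:4; rest ⊤}   OUT={a:6, b:4, d:3; rest ⊤}
  B4:   IN={a:6, b:4, d:3; rest ⊤}   OUT={a:6, b:4, d:3; rest ⊤}
  B5:   IN={a:6, b:4, d:3; rest ⊤}   OUT={a:6, b:4, d:3, f:-2; rest ⊤}
  B6:   IN={a:6, b:4, d:3, f:-2; rest ⊤}   OUT={a:6, b:4, d:3; rest ⊤}

Merge at B5: IN[B5] = OUT[B4] = {a: 6, b: 4, c: ⊤, d: 3, e: ⊤, f: ⊤}
Applying B5's transfer function to that IN value gives OUT[B5] (row B5 above).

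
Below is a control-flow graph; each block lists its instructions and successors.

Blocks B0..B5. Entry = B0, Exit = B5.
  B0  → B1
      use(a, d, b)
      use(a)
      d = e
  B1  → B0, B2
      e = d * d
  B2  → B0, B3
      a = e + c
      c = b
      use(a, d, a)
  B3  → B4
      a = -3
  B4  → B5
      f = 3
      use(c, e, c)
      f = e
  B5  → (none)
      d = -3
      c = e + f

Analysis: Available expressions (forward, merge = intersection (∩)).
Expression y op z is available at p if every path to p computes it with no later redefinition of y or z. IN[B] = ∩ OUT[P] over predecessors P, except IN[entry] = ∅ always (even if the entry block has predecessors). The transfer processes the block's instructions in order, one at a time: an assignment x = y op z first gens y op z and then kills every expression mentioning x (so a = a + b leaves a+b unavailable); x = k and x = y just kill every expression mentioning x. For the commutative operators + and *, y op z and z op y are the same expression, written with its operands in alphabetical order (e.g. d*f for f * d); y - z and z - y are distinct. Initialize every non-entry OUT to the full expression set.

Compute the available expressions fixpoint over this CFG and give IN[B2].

Answer: {d*d}

Working:
Fixpoint table:
  B0:  IN={}  OUT={}
  B1:  IN={}  OUT={d*d}
  B2:  IN={d*d}  OUT={d*d}
  B3:  IN={d*d}  OUT={d*d}
  B4:  IN={d*d}  OUT={d*d}
  B5:  IN={d*d}  OUT={e+f}

Merge at B2: IN[B2] = OUT[B1] = {d*d}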